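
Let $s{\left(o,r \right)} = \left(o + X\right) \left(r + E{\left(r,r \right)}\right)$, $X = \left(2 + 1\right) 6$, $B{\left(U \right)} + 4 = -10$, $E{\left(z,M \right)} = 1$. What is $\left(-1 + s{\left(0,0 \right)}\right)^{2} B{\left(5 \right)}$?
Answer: $-4046$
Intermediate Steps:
$B{\left(U \right)} = -14$ ($B{\left(U \right)} = -4 - 10 = -14$)
$X = 18$ ($X = 3 \cdot 6 = 18$)
$s{\left(o,r \right)} = \left(1 + r\right) \left(18 + o\right)$ ($s{\left(o,r \right)} = \left(o + 18\right) \left(r + 1\right) = \left(18 + o\right) \left(1 + r\right) = \left(1 + r\right) \left(18 + o\right)$)
$\left(-1 + s{\left(0,0 \right)}\right)^{2} B{\left(5 \right)} = \left(-1 + \left(18 + 0 + 18 \cdot 0 + 0 \cdot 0\right)\right)^{2} \left(-14\right) = \left(-1 + \left(18 + 0 + 0 + 0\right)\right)^{2} \left(-14\right) = \left(-1 + 18\right)^{2} \left(-14\right) = 17^{2} \left(-14\right) = 289 \left(-14\right) = -4046$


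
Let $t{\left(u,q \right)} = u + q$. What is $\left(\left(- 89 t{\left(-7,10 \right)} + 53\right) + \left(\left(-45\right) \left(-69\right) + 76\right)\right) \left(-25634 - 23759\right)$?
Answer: $-146549031$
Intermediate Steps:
$t{\left(u,q \right)} = q + u$
$\left(\left(- 89 t{\left(-7,10 \right)} + 53\right) + \left(\left(-45\right) \left(-69\right) + 76\right)\right) \left(-25634 - 23759\right) = \left(\left(- 89 \left(10 - 7\right) + 53\right) + \left(\left(-45\right) \left(-69\right) + 76\right)\right) \left(-25634 - 23759\right) = \left(\left(\left(-89\right) 3 + 53\right) + \left(3105 + 76\right)\right) \left(-49393\right) = \left(\left(-267 + 53\right) + 3181\right) \left(-49393\right) = \left(-214 + 3181\right) \left(-49393\right) = 2967 \left(-49393\right) = -146549031$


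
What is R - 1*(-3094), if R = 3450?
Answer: 6544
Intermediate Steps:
R - 1*(-3094) = 3450 - 1*(-3094) = 3450 + 3094 = 6544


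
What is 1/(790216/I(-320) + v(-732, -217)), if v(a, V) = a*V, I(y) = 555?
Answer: 555/88948636 ≈ 6.2396e-6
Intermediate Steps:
v(a, V) = V*a
1/(790216/I(-320) + v(-732, -217)) = 1/(790216/555 - 217*(-732)) = 1/(790216*(1/555) + 158844) = 1/(790216/555 + 158844) = 1/(88948636/555) = 555/88948636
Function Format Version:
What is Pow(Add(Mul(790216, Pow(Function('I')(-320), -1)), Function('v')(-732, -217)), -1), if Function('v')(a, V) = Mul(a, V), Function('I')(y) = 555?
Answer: Rational(555, 88948636) ≈ 6.2396e-6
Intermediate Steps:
Function('v')(a, V) = Mul(V, a)
Pow(Add(Mul(790216, Pow(Function('I')(-320), -1)), Function('v')(-732, -217)), -1) = Pow(Add(Mul(790216, Pow(555, -1)), Mul(-217, -732)), -1) = Pow(Add(Mul(790216, Rational(1, 555)), 158844), -1) = Pow(Add(Rational(790216, 555), 158844), -1) = Pow(Rational(88948636, 555), -1) = Rational(555, 88948636)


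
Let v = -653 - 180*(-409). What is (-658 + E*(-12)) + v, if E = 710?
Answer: 63789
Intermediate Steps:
v = 72967 (v = -653 + 73620 = 72967)
(-658 + E*(-12)) + v = (-658 + 710*(-12)) + 72967 = (-658 - 8520) + 72967 = -9178 + 72967 = 63789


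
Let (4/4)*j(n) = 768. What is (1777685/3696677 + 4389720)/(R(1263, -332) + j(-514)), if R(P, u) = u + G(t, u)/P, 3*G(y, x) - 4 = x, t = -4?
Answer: 61485538038755625/6105712680652 ≈ 10070.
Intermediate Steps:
G(y, x) = 4/3 + x/3
j(n) = 768
R(P, u) = u + (4/3 + u/3)/P
(1777685/3696677 + 4389720)/(R(1263, -332) + j(-514)) = (1777685/3696677 + 4389720)/((⅓)*(4 - 332 + 3*1263*(-332))/1263 + 768) = (1777685*(1/3696677) + 4389720)/((⅓)*(1/1263)*(4 - 332 - 1257948) + 768) = (1777685/3696677 + 4389720)/((⅓)*(1/1263)*(-1258276) + 768) = 16227378738125/(3696677*(-1258276/3789 + 768)) = 16227378738125/(3696677*(1651676/3789)) = (16227378738125/3696677)*(3789/1651676) = 61485538038755625/6105712680652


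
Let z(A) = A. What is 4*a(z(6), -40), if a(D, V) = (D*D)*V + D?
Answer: -5736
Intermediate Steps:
a(D, V) = D + V*D² (a(D, V) = D²*V + D = V*D² + D = D + V*D²)
4*a(z(6), -40) = 4*(6*(1 + 6*(-40))) = 4*(6*(1 - 240)) = 4*(6*(-239)) = 4*(-1434) = -5736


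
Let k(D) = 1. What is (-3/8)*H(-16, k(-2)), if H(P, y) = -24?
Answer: 9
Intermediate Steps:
(-3/8)*H(-16, k(-2)) = -3/8*(-24) = 9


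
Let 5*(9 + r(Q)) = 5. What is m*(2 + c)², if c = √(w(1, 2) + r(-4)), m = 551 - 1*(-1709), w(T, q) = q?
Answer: -4520 + 9040*I*√6 ≈ -4520.0 + 22143.0*I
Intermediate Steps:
m = 2260 (m = 551 + 1709 = 2260)
r(Q) = -8 (r(Q) = -9 + (⅕)*5 = -9 + 1 = -8)
c = I*√6 (c = √(2 - 8) = √(-6) = I*√6 ≈ 2.4495*I)
m*(2 + c)² = 2260*(2 + I*√6)²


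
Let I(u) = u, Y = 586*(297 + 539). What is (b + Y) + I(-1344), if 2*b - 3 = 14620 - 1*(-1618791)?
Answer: 1305259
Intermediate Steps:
Y = 489896 (Y = 586*836 = 489896)
b = 816707 (b = 3/2 + (14620 - 1*(-1618791))/2 = 3/2 + (14620 + 1618791)/2 = 3/2 + (1/2)*1633411 = 3/2 + 1633411/2 = 816707)
(b + Y) + I(-1344) = (816707 + 489896) - 1344 = 1306603 - 1344 = 1305259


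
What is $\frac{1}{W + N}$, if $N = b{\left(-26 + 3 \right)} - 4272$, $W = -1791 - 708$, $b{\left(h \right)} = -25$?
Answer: $- \frac{1}{6796} \approx -0.00014715$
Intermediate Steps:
$W = -2499$
$N = -4297$ ($N = -25 - 4272 = -4297$)
$\frac{1}{W + N} = \frac{1}{-2499 - 4297} = \frac{1}{-6796} = - \frac{1}{6796}$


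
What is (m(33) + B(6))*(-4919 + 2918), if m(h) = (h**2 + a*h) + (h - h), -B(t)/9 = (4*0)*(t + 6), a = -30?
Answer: -198099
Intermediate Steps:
B(t) = 0 (B(t) = -9*4*0*(t + 6) = -0*(6 + t) = -9*0 = 0)
m(h) = h**2 - 30*h (m(h) = (h**2 - 30*h) + (h - h) = (h**2 - 30*h) + 0 = h**2 - 30*h)
(m(33) + B(6))*(-4919 + 2918) = (33*(-30 + 33) + 0)*(-4919 + 2918) = (33*3 + 0)*(-2001) = (99 + 0)*(-2001) = 99*(-2001) = -198099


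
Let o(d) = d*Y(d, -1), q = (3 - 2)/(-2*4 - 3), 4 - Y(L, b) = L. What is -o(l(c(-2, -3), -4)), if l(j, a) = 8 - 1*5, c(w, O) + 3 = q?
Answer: -3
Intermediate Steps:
Y(L, b) = 4 - L
q = -1/11 (q = 1/(-8 - 3) = 1/(-11) = 1*(-1/11) = -1/11 ≈ -0.090909)
c(w, O) = -34/11 (c(w, O) = -3 - 1/11 = -34/11)
l(j, a) = 3 (l(j, a) = 8 - 5 = 3)
o(d) = d*(4 - d)
-o(l(c(-2, -3), -4)) = -3*(4 - 1*3) = -3*(4 - 3) = -3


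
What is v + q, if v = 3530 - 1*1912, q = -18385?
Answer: -16767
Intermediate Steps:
v = 1618 (v = 3530 - 1912 = 1618)
v + q = 1618 - 18385 = -16767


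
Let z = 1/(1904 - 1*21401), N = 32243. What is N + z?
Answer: 628641770/19497 ≈ 32243.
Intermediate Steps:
z = -1/19497 (z = 1/(1904 - 21401) = 1/(-19497) = -1/19497 ≈ -5.1290e-5)
N + z = 32243 - 1/19497 = 628641770/19497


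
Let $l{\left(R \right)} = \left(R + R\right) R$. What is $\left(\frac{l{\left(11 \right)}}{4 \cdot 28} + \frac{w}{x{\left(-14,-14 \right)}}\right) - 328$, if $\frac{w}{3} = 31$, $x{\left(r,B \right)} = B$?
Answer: $- \frac{18619}{56} \approx -332.48$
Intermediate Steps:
$l{\left(R \right)} = 2 R^{2}$ ($l{\left(R \right)} = 2 R R = 2 R^{2}$)
$w = 93$ ($w = 3 \cdot 31 = 93$)
$\left(\frac{l{\left(11 \right)}}{4 \cdot 28} + \frac{w}{x{\left(-14,-14 \right)}}\right) - 328 = \left(\frac{2 \cdot 11^{2}}{4 \cdot 28} + \frac{93}{-14}\right) - 328 = \left(\frac{2 \cdot 121}{112} + 93 \left(- \frac{1}{14}\right)\right) - 328 = \left(242 \cdot \frac{1}{112} - \frac{93}{14}\right) - 328 = \left(\frac{121}{56} - \frac{93}{14}\right) - 328 = - \frac{251}{56} - 328 = - \frac{18619}{56}$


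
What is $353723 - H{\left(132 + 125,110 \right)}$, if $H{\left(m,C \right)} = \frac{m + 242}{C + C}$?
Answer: $\frac{77818561}{220} \approx 3.5372 \cdot 10^{5}$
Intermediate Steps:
$H{\left(m,C \right)} = \frac{242 + m}{2 C}$
$353723 - H{\left(132 + 125,110 \right)} = 353723 - \frac{242 + \left(132 + 125\right)}{2 \cdot 110} = 353723 - \frac{1}{2} \cdot \frac{1}{110} \left(242 + 257\right) = 353723 - \frac{1}{2} \cdot \frac{1}{110} \cdot 499 = 353723 - \frac{499}{220} = \frac{77818561}{220}$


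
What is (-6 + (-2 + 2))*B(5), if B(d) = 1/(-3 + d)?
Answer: -3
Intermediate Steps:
(-6 + (-2 + 2))*B(5) = (-6 + (-2 + 2))/(-3 + 5) = (-6 + 0)/2 = -6*½ = -3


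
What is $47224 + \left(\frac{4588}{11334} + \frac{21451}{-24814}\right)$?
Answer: $\frac{349506238769}{7401102} \approx 47224.0$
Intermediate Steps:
$47224 + \left(\frac{4588}{11334} + \frac{21451}{-24814}\right) = 47224 + \left(4588 \cdot \frac{1}{11334} + 21451 \left(- \frac{1}{24814}\right)\right) = 47224 + \left(\frac{2294}{5667} - \frac{1129}{1306}\right) = 47224 - \frac{3402079}{7401102} = \frac{349506238769}{7401102}$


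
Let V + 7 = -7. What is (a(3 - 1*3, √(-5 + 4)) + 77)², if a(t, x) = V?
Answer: 3969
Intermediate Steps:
V = -14 (V = -7 - 7 = -14)
a(t, x) = -14
(a(3 - 1*3, √(-5 + 4)) + 77)² = (-14 + 77)² = 63² = 3969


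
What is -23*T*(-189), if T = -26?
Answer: -113022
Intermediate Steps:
-23*T*(-189) = -23*(-26)*(-189) = 598*(-189) = -113022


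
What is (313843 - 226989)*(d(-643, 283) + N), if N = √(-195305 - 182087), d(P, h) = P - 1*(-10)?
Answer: -54978582 + 347416*I*√23587 ≈ -5.4979e+7 + 5.3356e+7*I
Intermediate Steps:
d(P, h) = 10 + P (d(P, h) = P + 10 = 10 + P)
N = 4*I*√23587 (N = √(-377392) = 4*I*√23587 ≈ 614.32*I)
(313843 - 226989)*(d(-643, 283) + N) = (313843 - 226989)*((10 - 643) + 4*I*√23587) = 86854*(-633 + 4*I*√23587) = -54978582 + 347416*I*√23587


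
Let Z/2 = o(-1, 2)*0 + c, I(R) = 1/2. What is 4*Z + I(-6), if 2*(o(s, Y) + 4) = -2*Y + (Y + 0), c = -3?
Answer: -47/2 ≈ -23.500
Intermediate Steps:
o(s, Y) = -4 - Y/2 (o(s, Y) = -4 + (-2*Y + (Y + 0))/2 = -4 + (-2*Y + Y)/2 = -4 + (-Y)/2 = -4 - Y/2)
I(R) = ½
Z = -6 (Z = 2*((-4 - ½*2)*0 - 3) = 2*((-4 - 1)*0 - 3) = 2*(-5*0 - 3) = 2*(0 - 3) = 2*(-3) = -6)
4*Z + I(-6) = 4*(-6) + ½ = -24 + ½ = -47/2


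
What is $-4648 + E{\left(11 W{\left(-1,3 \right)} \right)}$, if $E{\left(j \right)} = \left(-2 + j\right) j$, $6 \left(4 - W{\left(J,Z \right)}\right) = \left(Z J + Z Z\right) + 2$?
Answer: $- \frac{34616}{9} \approx -3846.2$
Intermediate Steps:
$W{\left(J,Z \right)} = \frac{11}{3} - \frac{Z^{2}}{6} - \frac{J Z}{6}$ ($W{\left(J,Z \right)} = 4 - \frac{\left(Z J + Z Z\right) + 2}{6} = 4 - \frac{\left(J Z + Z^{2}\right) + 2}{6} = 4 - \frac{\left(Z^{2} + J Z\right) + 2}{6} = 4 - \frac{2 + Z^{2} + J Z}{6} = 4 - \left(\frac{1}{3} + \frac{Z^{2}}{6} + \frac{J Z}{6}\right) = \frac{11}{3} - \frac{Z^{2}}{6} - \frac{J Z}{6}$)
$E{\left(j \right)} = j \left(-2 + j\right)$
$-4648 + E{\left(11 W{\left(-1,3 \right)} \right)} = -4648 + 11 \left(\frac{11}{3} - \frac{3^{2}}{6} - \left(- \frac{1}{6}\right) 3\right) \left(-2 + 11 \left(\frac{11}{3} - \frac{3^{2}}{6} - \left(- \frac{1}{6}\right) 3\right)\right) = -4648 + 11 \left(\frac{11}{3} - \frac{3}{2} + \frac{1}{2}\right) \left(-2 + 11 \left(\frac{11}{3} - \frac{3}{2} + \frac{1}{2}\right)\right) = -4648 + 11 \cdot \frac{8}{3} \left(-2 + 11 \cdot \frac{8}{3}\right) = -4648 + \frac{88 \left(-2 + \frac{88}{3}\right)}{3} = -4648 + \frac{88}{3} \cdot \frac{82}{3} = -4648 + \frac{7216}{9} = - \frac{34616}{9}$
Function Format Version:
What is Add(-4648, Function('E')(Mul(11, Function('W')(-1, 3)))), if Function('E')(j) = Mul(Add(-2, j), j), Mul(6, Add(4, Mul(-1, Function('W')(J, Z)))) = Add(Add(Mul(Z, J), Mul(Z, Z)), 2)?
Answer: Rational(-34616, 9) ≈ -3846.2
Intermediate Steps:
Function('W')(J, Z) = Add(Rational(11, 3), Mul(Rational(-1, 6), Pow(Z, 2)), Mul(Rational(-1, 6), J, Z)) (Function('W')(J, Z) = Add(4, Mul(Rational(-1, 6), Add(Add(Mul(Z, J), Mul(Z, Z)), 2))) = Add(4, Mul(Rational(-1, 6), Add(Add(Mul(J, Z), Pow(Z, 2)), 2))) = Add(4, Mul(Rational(-1, 6), Add(Add(Pow(Z, 2), Mul(J, Z)), 2))) = Add(4, Mul(Rational(-1, 6), Add(2, Pow(Z, 2), Mul(J, Z)))) = Add(4, Add(Rational(-1, 3), Mul(Rational(-1, 6), Pow(Z, 2)), Mul(Rational(-1, 6), J, Z))) = Add(Rational(11, 3), Mul(Rational(-1, 6), Pow(Z, 2)), Mul(Rational(-1, 6), J, Z)))
Function('E')(j) = Mul(j, Add(-2, j))
Add(-4648, Function('E')(Mul(11, Function('W')(-1, 3)))) = Add(-4648, Mul(Mul(11, Add(Rational(11, 3), Mul(Rational(-1, 6), Pow(3, 2)), Mul(Rational(-1, 6), -1, 3))), Add(-2, Mul(11, Add(Rational(11, 3), Mul(Rational(-1, 6), Pow(3, 2)), Mul(Rational(-1, 6), -1, 3)))))) = Add(-4648, Mul(Mul(11, Add(Rational(11, 3), Mul(Rational(-1, 6), 9), Rational(1, 2))), Add(-2, Mul(11, Add(Rational(11, 3), Mul(Rational(-1, 6), 9), Rational(1, 2)))))) = Add(-4648, Mul(Mul(11, Add(Rational(11, 3), Rational(-3, 2), Rational(1, 2))), Add(-2, Mul(11, Add(Rational(11, 3), Rational(-3, 2), Rational(1, 2)))))) = Add(-4648, Mul(Mul(11, Rational(8, 3)), Add(-2, Mul(11, Rational(8, 3))))) = Add(-4648, Mul(Rational(88, 3), Add(-2, Rational(88, 3)))) = Add(-4648, Mul(Rational(88, 3), Rational(82, 3))) = Add(-4648, Rational(7216, 9)) = Rational(-34616, 9)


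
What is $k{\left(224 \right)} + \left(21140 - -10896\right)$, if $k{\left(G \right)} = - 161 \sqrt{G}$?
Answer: $32036 - 644 \sqrt{14} \approx 29626.0$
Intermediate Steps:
$k{\left(224 \right)} + \left(21140 - -10896\right) = - 161 \sqrt{224} + \left(21140 - -10896\right) = - 161 \cdot 4 \sqrt{14} + \left(21140 + 10896\right) = - 644 \sqrt{14} + 32036 = 32036 - 644 \sqrt{14}$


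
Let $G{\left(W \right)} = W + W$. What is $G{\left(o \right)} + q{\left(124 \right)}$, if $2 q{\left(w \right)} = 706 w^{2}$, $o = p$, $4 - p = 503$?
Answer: $5426730$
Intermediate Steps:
$p = -499$ ($p = 4 - 503 = -499$)
$o = -499$
$G{\left(W \right)} = 2 W$
$q{\left(w \right)} = 353 w^{2}$ ($q{\left(w \right)} = \frac{706 w^{2}}{2} = 353 w^{2}$)
$G{\left(o \right)} + q{\left(124 \right)} = 2 \left(-499\right) + 353 \cdot 124^{2} = -998 + 353 \cdot 15376 = -998 + 5427728 = 5426730$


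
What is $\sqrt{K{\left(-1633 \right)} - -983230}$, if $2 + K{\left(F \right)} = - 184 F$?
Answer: $10 \sqrt{12837} \approx 1133.0$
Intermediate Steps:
$K{\left(F \right)} = -2 - 184 F$
$\sqrt{K{\left(-1633 \right)} - -983230} = \sqrt{\left(-2 - -300472\right) - -983230} = \sqrt{\left(-2 + 300472\right) + 983230} = \sqrt{300470 + 983230} = \sqrt{1283700} = 10 \sqrt{12837}$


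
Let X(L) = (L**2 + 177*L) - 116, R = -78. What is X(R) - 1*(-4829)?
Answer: -3009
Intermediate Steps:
X(L) = -116 + L**2 + 177*L
X(R) - 1*(-4829) = (-116 + (-78)**2 + 177*(-78)) - 1*(-4829) = (-116 + 6084 - 13806) + 4829 = -7838 + 4829 = -3009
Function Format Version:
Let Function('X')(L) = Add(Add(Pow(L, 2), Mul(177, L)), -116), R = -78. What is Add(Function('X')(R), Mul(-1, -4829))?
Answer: -3009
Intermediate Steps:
Function('X')(L) = Add(-116, Pow(L, 2), Mul(177, L))
Add(Function('X')(R), Mul(-1, -4829)) = Add(Add(-116, Pow(-78, 2), Mul(177, -78)), Mul(-1, -4829)) = Add(Add(-116, 6084, -13806), 4829) = Add(-7838, 4829) = -3009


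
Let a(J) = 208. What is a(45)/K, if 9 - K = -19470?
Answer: 208/19479 ≈ 0.010678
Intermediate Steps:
K = 19479 (K = 9 - 1*(-19470) = 9 + 19470 = 19479)
a(45)/K = 208/19479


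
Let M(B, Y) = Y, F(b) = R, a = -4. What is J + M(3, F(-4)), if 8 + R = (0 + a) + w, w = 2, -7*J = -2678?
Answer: 2608/7 ≈ 372.57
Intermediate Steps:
J = 2678/7 (J = -1/7*(-2678) = 2678/7 ≈ 382.57)
R = -10 (R = -8 + ((0 - 4) + 2) = -8 + (-4 + 2) = -8 - 2 = -10)
F(b) = -10
J + M(3, F(-4)) = 2678/7 - 10 = 2608/7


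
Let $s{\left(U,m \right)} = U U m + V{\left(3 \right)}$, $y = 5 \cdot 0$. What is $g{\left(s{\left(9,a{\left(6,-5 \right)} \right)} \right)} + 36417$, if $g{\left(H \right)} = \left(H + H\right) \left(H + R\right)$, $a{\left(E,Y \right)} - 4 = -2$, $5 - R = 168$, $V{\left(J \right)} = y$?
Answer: $36093$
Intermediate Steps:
$y = 0$
$V{\left(J \right)} = 0$
$R = -163$ ($R = 5 - 168 = -163$)
$a{\left(E,Y \right)} = 2$ ($a{\left(E,Y \right)} = 4 - 2 = 2$)
$s{\left(U,m \right)} = m U^{2}$ ($s{\left(U,m \right)} = U U m + 0 = U^{2} m + 0 = m U^{2} + 0 = m U^{2}$)
$g{\left(H \right)} = 2 H \left(-163 + H\right)$ ($g{\left(H \right)} = \left(H + H\right) \left(H - 163\right) = 2 H \left(-163 + H\right)$)
$g{\left(s{\left(9,a{\left(6,-5 \right)} \right)} \right)} + 36417 = 2 \cdot 2 \cdot 9^{2} \left(-163 + 2 \cdot 9^{2}\right) + 36417 = 2 \cdot 2 \cdot 81 \left(-163 + 2 \cdot 81\right) + 36417 = 2 \cdot 162 \left(-163 + 162\right) + 36417 = 2 \cdot 162 \left(-1\right) + 36417 = -324 + 36417 = 36093$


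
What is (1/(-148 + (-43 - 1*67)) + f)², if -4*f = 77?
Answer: 98704225/266256 ≈ 370.71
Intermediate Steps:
f = -77/4 (f = -¼*77 = -77/4 ≈ -19.250)
(1/(-148 + (-43 - 1*67)) + f)² = (1/(-148 + (-43 - 1*67)) - 77/4)² = (1/(-148 + (-43 - 67)) - 77/4)² = (1/(-148 - 110) - 77/4)² = (1/(-258) - 77/4)² = (-1/258 - 77/4)² = (-9935/516)² = 98704225/266256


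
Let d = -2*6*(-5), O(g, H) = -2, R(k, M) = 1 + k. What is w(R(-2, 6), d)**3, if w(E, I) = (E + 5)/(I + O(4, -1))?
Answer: 8/24389 ≈ 0.00032802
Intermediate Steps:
d = 60 (d = -12*(-5) = 60)
w(E, I) = (5 + E)/(-2 + I) (w(E, I) = (E + 5)/(I - 2) = (5 + E)/(-2 + I))
w(R(-2, 6), d)**3 = ((5 + (1 - 2))/(-2 + 60))**3 = ((5 - 1)/58)**3 = ((1/58)*4)**3 = (2/29)**3 = 8/24389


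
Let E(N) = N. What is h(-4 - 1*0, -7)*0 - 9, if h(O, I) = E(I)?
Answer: -9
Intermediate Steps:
h(O, I) = I
h(-4 - 1*0, -7)*0 - 9 = -7*0 - 9 = 0 - 9 = -9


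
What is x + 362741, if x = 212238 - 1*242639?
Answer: 332340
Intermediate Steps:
x = -30401 (x = 212238 - 242639 = -30401)
x + 362741 = -30401 + 362741 = 332340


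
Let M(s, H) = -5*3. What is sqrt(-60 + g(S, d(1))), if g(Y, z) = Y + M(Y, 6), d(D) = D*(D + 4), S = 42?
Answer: I*sqrt(33) ≈ 5.7446*I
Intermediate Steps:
d(D) = D*(4 + D)
M(s, H) = -15
g(Y, z) = -15 + Y (g(Y, z) = Y - 15 = -15 + Y)
sqrt(-60 + g(S, d(1))) = sqrt(-60 + (-15 + 42)) = sqrt(-60 + 27) = sqrt(-33) = I*sqrt(33)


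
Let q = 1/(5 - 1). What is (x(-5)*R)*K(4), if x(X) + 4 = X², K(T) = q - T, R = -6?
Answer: 945/2 ≈ 472.50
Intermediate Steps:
q = ¼ (q = 1/4 = ¼ ≈ 0.25000)
K(T) = ¼ - T
x(X) = -4 + X²
(x(-5)*R)*K(4) = ((-4 + (-5)²)*(-6))*(¼ - 1*4) = ((-4 + 25)*(-6))*(¼ - 4) = (21*(-6))*(-15/4) = -126*(-15/4) = 945/2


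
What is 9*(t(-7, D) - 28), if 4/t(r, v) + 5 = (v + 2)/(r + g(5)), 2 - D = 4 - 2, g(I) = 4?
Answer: -4392/17 ≈ -258.35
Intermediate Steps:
D = 0 (D = 2 - (4 - 2) = 2 - 1*2 = 2 - 2 = 0)
t(r, v) = 4/(-5 + (2 + v)/(4 + r)) (t(r, v) = 4/(-5 + (v + 2)/(r + 4)) = 4/(-5 + (2 + v)/(4 + r)))
9*(t(-7, D) - 28) = 9*(4*(-4 - 1*(-7))/(18 - 1*0 + 5*(-7)) - 28) = 9*(4*(-4 + 7)/(18 + 0 - 35) - 28) = 9*(4*3/(-17) - 28) = 9*(4*(-1/17)*3 - 28) = 9*(-12/17 - 28) = 9*(-488/17) = -4392/17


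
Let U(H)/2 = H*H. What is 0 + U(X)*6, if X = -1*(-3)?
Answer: 108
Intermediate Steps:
X = 3
U(H) = 2*H**2 (U(H) = 2*(H*H) = 2*H**2)
0 + U(X)*6 = 0 + (2*3**2)*6 = 0 + (2*9)*6 = 0 + 18*6 = 0 + 108 = 108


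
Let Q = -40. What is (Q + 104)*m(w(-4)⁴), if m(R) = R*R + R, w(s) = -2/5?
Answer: 656384/390625 ≈ 1.6803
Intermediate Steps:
w(s) = -⅖ (w(s) = -2*⅕ = -⅖)
m(R) = R + R² (m(R) = R² + R = R + R²)
(Q + 104)*m(w(-4)⁴) = (-40 + 104)*((-⅖)⁴*(1 + (-⅖)⁴)) = 64*(16*(1 + 16/625)/625) = 64*((16/625)*(641/625)) = 64*(10256/390625) = 656384/390625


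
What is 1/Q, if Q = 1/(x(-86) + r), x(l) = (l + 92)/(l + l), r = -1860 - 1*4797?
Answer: -572505/86 ≈ -6657.0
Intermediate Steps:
r = -6657 (r = -1860 - 4797 = -6657)
x(l) = (92 + l)/(2*l) (x(l) = (92 + l)/((2*l)) = (92 + l)*(1/(2*l)) = (92 + l)/(2*l))
Q = -86/572505 (Q = 1/((½)*(92 - 86)/(-86) - 6657) = 1/((½)*(-1/86)*6 - 6657) = 1/(-3/86 - 6657) = 1/(-572505/86) = -86/572505 ≈ -0.00015022)
1/Q = 1/(-86/572505) = -572505/86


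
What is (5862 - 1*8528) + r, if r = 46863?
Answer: 44197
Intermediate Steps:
(5862 - 1*8528) + r = (5862 - 1*8528) + 46863 = (5862 - 8528) + 46863 = -2666 + 46863 = 44197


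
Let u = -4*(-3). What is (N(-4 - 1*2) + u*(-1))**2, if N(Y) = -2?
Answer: 196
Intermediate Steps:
u = 12
(N(-4 - 1*2) + u*(-1))**2 = (-2 + 12*(-1))**2 = (-2 - 12)**2 = (-14)**2 = 196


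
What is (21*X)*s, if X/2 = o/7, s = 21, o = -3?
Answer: -378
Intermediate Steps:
X = -6/7 (X = 2*(-3/7) = -6/7 ≈ -0.85714)
(21*X)*s = (21*(-6/7))*21 = -18*21 = -378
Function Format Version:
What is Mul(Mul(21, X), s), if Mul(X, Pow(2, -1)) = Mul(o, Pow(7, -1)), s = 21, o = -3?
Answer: -378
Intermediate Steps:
X = Rational(-6, 7) (X = Mul(2, Mul(-3, Pow(7, -1))) = Mul(2, Mul(-3, Rational(1, 7))) = Mul(2, Rational(-3, 7)) = Rational(-6, 7) ≈ -0.85714)
Mul(Mul(21, X), s) = Mul(Mul(21, Rational(-6, 7)), 21) = Mul(-18, 21) = -378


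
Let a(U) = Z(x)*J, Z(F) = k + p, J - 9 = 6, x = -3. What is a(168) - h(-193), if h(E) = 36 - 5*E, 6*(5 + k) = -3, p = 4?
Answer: -2047/2 ≈ -1023.5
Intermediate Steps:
J = 15 (J = 9 + 6 = 15)
k = -11/2 (k = -5 + (1/6)*(-3) = -5 - 1/2 = -11/2 ≈ -5.5000)
Z(F) = -3/2 (Z(F) = -11/2 + 4 = -3/2)
a(U) = -45/2 (a(U) = -3/2*15 = -45/2)
a(168) - h(-193) = -45/2 - (36 - 5*(-193)) = -45/2 - (36 + 965) = -45/2 - 1*1001 = -45/2 - 1001 = -2047/2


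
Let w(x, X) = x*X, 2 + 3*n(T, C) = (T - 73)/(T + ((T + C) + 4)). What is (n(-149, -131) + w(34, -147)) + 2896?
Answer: -2680678/1275 ≈ -2102.5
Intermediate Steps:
n(T, C) = -⅔ + (-73 + T)/(3*(4 + C + 2*T)) (n(T, C) = -⅔ + ((T - 73)/(T + ((T + C) + 4)))/3 = -⅔ + ((-73 + T)/(T + ((C + T) + 4)))/3 = -⅔ + ((-73 + T)/(T + (4 + C + T)))/3 = -⅔ + ((-73 + T)/(4 + C + 2*T))/3 = -⅔ + (-73 + T)/(3*(4 + C + 2*T)))
w(x, X) = X*x
(n(-149, -131) + w(34, -147)) + 2896 = ((-27 - 1*(-149) - ⅔*(-131))/(4 - 131 + 2*(-149)) - 147*34) + 2896 = ((-27 + 149 + 262/3)/(4 - 131 - 298) - 4998) + 2896 = ((628/3)/(-425) - 4998) + 2896 = (-1/425*628/3 - 4998) + 2896 = (-628/1275 - 4998) + 2896 = -6373078/1275 + 2896 = -2680678/1275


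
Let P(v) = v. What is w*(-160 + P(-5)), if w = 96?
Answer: -15840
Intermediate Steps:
w*(-160 + P(-5)) = 96*(-160 - 5) = 96*(-165) = -15840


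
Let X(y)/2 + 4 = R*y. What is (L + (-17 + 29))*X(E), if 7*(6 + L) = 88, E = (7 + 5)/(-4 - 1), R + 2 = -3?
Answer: 2080/7 ≈ 297.14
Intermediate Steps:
R = -5 (R = -2 - 3 = -5)
E = -12/5 (E = 12/(-5) = 12*(-⅕) = -12/5 ≈ -2.4000)
L = 46/7 (L = -6 + (⅐)*88 = -6 + 88/7 = 46/7 ≈ 6.5714)
X(y) = -8 - 10*y (X(y) = -8 + 2*(-5*y) = -8 - 10*y)
(L + (-17 + 29))*X(E) = (46/7 + (-17 + 29))*(-8 - 10*(-12/5)) = (46/7 + 12)*(-8 + 24) = (130/7)*16 = 2080/7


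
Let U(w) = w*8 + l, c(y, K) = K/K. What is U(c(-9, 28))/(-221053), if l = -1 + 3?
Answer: -10/221053 ≈ -4.5238e-5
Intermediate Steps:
l = 2
c(y, K) = 1
U(w) = 2 + 8*w (U(w) = w*8 + 2 = 8*w + 2 = 2 + 8*w)
U(c(-9, 28))/(-221053) = (2 + 8*1)/(-221053) = (2 + 8)*(-1/221053) = 10*(-1/221053) = -10/221053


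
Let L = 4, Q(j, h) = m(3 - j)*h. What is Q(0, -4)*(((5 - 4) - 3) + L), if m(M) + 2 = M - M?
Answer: 16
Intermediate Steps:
m(M) = -2 (m(M) = -2 + (M - M) = -2 + 0 = -2)
Q(j, h) = -2*h
Q(0, -4)*(((5 - 4) - 3) + L) = (-2*(-4))*(((5 - 4) - 3) + 4) = 8*((1 - 3) + 4) = 8*(-2 + 4) = 8*2 = 16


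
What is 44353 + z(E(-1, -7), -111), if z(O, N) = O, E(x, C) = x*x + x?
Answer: 44353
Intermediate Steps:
E(x, C) = x + x**2 (E(x, C) = x**2 + x = x + x**2)
44353 + z(E(-1, -7), -111) = 44353 - (1 - 1) = 44353 - 1*0 = 44353 + 0 = 44353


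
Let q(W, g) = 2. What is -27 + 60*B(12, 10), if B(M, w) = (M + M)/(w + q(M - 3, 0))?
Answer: 93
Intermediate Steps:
B(M, w) = 2*M/(2 + w) (B(M, w) = (M + M)/(w + 2) = (2*M)/(2 + w) = 2*M/(2 + w))
-27 + 60*B(12, 10) = -27 + 60*(2*12/(2 + 10)) = -27 + 60*(2*12/12) = -27 + 60*(2*12*(1/12)) = -27 + 60*2 = -27 + 120 = 93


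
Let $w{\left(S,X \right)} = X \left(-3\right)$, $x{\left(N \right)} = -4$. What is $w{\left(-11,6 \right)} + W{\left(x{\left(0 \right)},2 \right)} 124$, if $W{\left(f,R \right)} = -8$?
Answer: $-1010$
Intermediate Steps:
$w{\left(S,X \right)} = - 3 X$
$w{\left(-11,6 \right)} + W{\left(x{\left(0 \right)},2 \right)} 124 = \left(-3\right) 6 - 992 = -18 - 992 = -1010$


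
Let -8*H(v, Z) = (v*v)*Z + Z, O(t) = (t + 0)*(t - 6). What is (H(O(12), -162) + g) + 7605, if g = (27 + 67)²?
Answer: 485749/4 ≈ 1.2144e+5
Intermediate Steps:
O(t) = t*(-6 + t)
H(v, Z) = -Z/8 - Z*v²/8 (H(v, Z) = -((v*v)*Z + Z)/8 = -(v²*Z + Z)/8 = -(Z*v² + Z)/8 = -(Z + Z*v²)/8 = -Z/8 - Z*v²/8)
g = 8836 (g = 94² = 8836)
(H(O(12), -162) + g) + 7605 = (-⅛*(-162)*(1 + (12*(-6 + 12))²) + 8836) + 7605 = (-⅛*(-162)*(1 + (12*6)²) + 8836) + 7605 = (-⅛*(-162)*(1 + 72²) + 8836) + 7605 = (-⅛*(-162)*(1 + 5184) + 8836) + 7605 = (-⅛*(-162)*5185 + 8836) + 7605 = (419985/4 + 8836) + 7605 = 455329/4 + 7605 = 485749/4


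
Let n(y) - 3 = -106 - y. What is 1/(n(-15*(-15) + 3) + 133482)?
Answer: 1/133151 ≈ 7.5103e-6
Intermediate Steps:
n(y) = -103 - y (n(y) = 3 + (-106 - y) = -103 - y)
1/(n(-15*(-15) + 3) + 133482) = 1/((-103 - (-15*(-15) + 3)) + 133482) = 1/((-103 - (225 + 3)) + 133482) = 1/((-103 - 1*228) + 133482) = 1/((-103 - 228) + 133482) = 1/(-331 + 133482) = 1/133151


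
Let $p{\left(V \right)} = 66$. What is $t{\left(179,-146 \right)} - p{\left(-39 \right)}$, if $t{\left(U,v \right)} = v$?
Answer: $-212$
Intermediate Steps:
$t{\left(179,-146 \right)} - p{\left(-39 \right)} = -146 - 66 = -212$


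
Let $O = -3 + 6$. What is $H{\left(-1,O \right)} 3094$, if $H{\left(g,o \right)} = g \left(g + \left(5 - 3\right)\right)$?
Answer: $-3094$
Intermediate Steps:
$O = 3$
$H{\left(g,o \right)} = g \left(2 + g\right)$ ($H{\left(g,o \right)} = g \left(g + \left(5 - 3\right)\right) = g \left(g + 2\right) = g \left(2 + g\right)$)
$H{\left(-1,O \right)} 3094 = - (2 - 1) 3094 = \left(-1\right) 1 \cdot 3094 = \left(-1\right) 3094 = -3094$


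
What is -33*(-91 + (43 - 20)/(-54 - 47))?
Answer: 304062/101 ≈ 3010.5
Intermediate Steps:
-33*(-91 + (43 - 20)/(-54 - 47)) = -33*(-91 + 23/(-101)) = -33*(-91 + 23*(-1/101)) = -33*(-91 - 23/101) = -33*(-9214/101) = 304062/101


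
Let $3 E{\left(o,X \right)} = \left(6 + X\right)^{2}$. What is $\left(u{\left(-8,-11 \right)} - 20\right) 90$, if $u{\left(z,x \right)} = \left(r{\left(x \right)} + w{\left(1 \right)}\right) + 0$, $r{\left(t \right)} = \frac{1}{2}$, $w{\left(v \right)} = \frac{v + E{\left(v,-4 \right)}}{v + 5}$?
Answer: $-1720$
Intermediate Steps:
$E{\left(o,X \right)} = \frac{\left(6 + X\right)^{2}}{3}$
$w{\left(v \right)} = \frac{\frac{4}{3} + v}{5 + v}$ ($w{\left(v \right)} = \frac{v + \frac{\left(6 - 4\right)^{2}}{3}}{v + 5} = \frac{v + \frac{2^{2}}{3}}{5 + v} = \frac{v + \frac{1}{3} \cdot 4}{5 + v} = \frac{v + \frac{4}{3}}{5 + v} = \frac{\frac{4}{3} + v}{5 + v}$)
$r{\left(t \right)} = \frac{1}{2}$
$u{\left(z,x \right)} = \frac{8}{9}$ ($u{\left(z,x \right)} = \left(\frac{1}{2} + \frac{\frac{4}{3} + 1}{5 + 1}\right) + 0 = \left(\frac{1}{2} + \frac{1}{6} \cdot \frac{7}{3}\right) + 0 = \left(\frac{1}{2} + \frac{7}{18}\right) + 0 = \frac{8}{9} + 0 = \frac{8}{9}$)
$\left(u{\left(-8,-11 \right)} - 20\right) 90 = \left(\frac{8}{9} - 20\right) 90 = \left(- \frac{172}{9}\right) 90 = -1720$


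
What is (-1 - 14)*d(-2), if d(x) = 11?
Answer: -165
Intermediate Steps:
(-1 - 14)*d(-2) = (-1 - 14)*11 = -15*11 = -165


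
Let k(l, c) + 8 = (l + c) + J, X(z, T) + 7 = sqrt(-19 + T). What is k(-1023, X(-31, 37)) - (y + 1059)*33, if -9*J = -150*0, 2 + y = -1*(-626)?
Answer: -56577 + 3*sqrt(2) ≈ -56573.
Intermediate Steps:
X(z, T) = -7 + sqrt(-19 + T)
y = 624 (y = -2 - 1*(-626) = -2 + 626 = 624)
J = 0 (J = -(-50)*0/3 = -1/9*0 = 0)
k(l, c) = -8 + c + l (k(l, c) = -8 + ((l + c) + 0) = -8 + ((c + l) + 0) = -8 + (c + l) = -8 + c + l)
k(-1023, X(-31, 37)) - (y + 1059)*33 = (-8 + (-7 + sqrt(-19 + 37)) - 1023) - (624 + 1059)*33 = (-8 + (-7 + sqrt(18)) - 1023) - 1683*33 = (-8 + (-7 + 3*sqrt(2)) - 1023) - 1*55539 = (-1038 + 3*sqrt(2)) - 55539 = -56577 + 3*sqrt(2)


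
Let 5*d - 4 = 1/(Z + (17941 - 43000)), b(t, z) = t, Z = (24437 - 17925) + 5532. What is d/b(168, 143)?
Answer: 2479/520600 ≈ 0.0047618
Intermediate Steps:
Z = 12044 (Z = 6512 + 5532 = 12044)
d = 52059/65075 (d = 4/5 + 1/(5*(12044 + (17941 - 43000))) = 4/5 + 1/(5*(12044 - 25059)) = 4/5 + (1/5)/(-13015) = 4/5 + (1/5)*(-1/13015) = 4/5 - 1/65075 = 52059/65075 ≈ 0.79998)
d/b(168, 143) = (52059/65075)/168 = (52059/65075)*(1/168) = 2479/520600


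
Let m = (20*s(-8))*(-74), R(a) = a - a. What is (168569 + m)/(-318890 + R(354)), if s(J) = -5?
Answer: -175969/318890 ≈ -0.55182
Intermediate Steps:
R(a) = 0
m = 7400 (m = (20*(-5))*(-74) = -100*(-74) = 7400)
(168569 + m)/(-318890 + R(354)) = (168569 + 7400)/(-318890 + 0) = 175969/(-318890) = 175969*(-1/318890) = -175969/318890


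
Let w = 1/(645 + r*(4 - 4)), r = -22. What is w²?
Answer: 1/416025 ≈ 2.4037e-6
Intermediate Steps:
w = 1/645 (w = 1/(645 - 22*(4 - 4)) = 1/(645 - 22*0) = 1/(645 + 0) = 1/645 ≈ 0.0015504)
w² = (1/645)² = 1/416025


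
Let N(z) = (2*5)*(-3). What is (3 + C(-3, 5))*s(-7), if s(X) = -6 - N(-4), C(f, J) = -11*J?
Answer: -1248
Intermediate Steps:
N(z) = -30 (N(z) = 10*(-3) = -30)
s(X) = 24 (s(X) = -6 - 1*(-30) = -6 + 30 = 24)
(3 + C(-3, 5))*s(-7) = (3 - 11*5)*24 = (3 - 55)*24 = -52*24 = -1248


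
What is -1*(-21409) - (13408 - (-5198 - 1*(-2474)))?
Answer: 5277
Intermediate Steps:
-1*(-21409) - (13408 - (-5198 - 1*(-2474))) = 21409 - (13408 - (-5198 + 2474)) = 21409 - (13408 - 1*(-2724)) = 21409 - (13408 + 2724) = 21409 - 1*16132 = 21409 - 16132 = 5277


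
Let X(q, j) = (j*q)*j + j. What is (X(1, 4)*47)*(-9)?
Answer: -8460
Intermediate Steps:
X(q, j) = j + q*j² (X(q, j) = q*j² + j = j + q*j²)
(X(1, 4)*47)*(-9) = ((4*(1 + 4*1))*47)*(-9) = ((4*(1 + 4))*47)*(-9) = ((4*5)*47)*(-9) = (20*47)*(-9) = 940*(-9) = -8460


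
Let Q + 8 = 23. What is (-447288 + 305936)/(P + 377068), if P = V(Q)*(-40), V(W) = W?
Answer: -35338/94117 ≈ -0.37547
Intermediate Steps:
Q = 15 (Q = -8 + 23 = 15)
P = -600 (P = 15*(-40) = -600)
(-447288 + 305936)/(P + 377068) = (-447288 + 305936)/(-600 + 377068) = -141352/376468 = -141352*1/376468 = -35338/94117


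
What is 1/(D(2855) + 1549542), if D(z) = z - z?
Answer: 1/1549542 ≈ 6.4535e-7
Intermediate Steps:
D(z) = 0
1/(D(2855) + 1549542) = 1/(0 + 1549542) = 1/1549542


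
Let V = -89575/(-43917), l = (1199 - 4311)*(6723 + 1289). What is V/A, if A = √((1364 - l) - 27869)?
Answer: 89575*√24906839/1093833648363 ≈ 0.00040869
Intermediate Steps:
l = -24933344 (l = -3112*8012 = -24933344)
V = 89575/43917 (V = -89575*(-1/43917) = 89575/43917 ≈ 2.0396)
A = √24906839 (A = √((1364 - 1*(-24933344)) - 27869) = √((1364 + 24933344) - 27869) = √(24934708 - 27869) = √24906839 ≈ 4990.7)
V/A = 89575/(43917*(√24906839)) = 89575*(√24906839/24906839)/43917 = 89575*√24906839/1093833648363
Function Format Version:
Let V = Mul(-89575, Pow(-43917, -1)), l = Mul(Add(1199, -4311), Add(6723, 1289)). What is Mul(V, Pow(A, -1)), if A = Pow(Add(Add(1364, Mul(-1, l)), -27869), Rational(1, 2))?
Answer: Mul(Rational(89575, 1093833648363), Pow(24906839, Rational(1, 2))) ≈ 0.00040869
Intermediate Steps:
l = -24933344 (l = Mul(-3112, 8012) = -24933344)
V = Rational(89575, 43917) (V = Mul(-89575, Rational(-1, 43917)) = Rational(89575, 43917) ≈ 2.0396)
A = Pow(24906839, Rational(1, 2)) (A = Pow(Add(Add(1364, Mul(-1, -24933344)), -27869), Rational(1, 2)) = Pow(Add(Add(1364, 24933344), -27869), Rational(1, 2)) = Pow(Add(24934708, -27869), Rational(1, 2)) = Pow(24906839, Rational(1, 2)) ≈ 4990.7)
Mul(V, Pow(A, -1)) = Mul(Rational(89575, 43917), Pow(Pow(24906839, Rational(1, 2)), -1)) = Mul(Rational(89575, 43917), Mul(Rational(1, 24906839), Pow(24906839, Rational(1, 2)))) = Mul(Rational(89575, 1093833648363), Pow(24906839, Rational(1, 2)))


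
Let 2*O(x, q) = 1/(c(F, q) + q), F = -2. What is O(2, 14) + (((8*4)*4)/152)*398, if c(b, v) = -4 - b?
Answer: 152851/456 ≈ 335.20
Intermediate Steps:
O(x, q) = 1/(2*(-2 + q)) (O(x, q) = 1/(2*((-4 - 1*(-2)) + q)) = 1/(2*((-4 + 2) + q)) = 1/(2*(-2 + q)))
O(2, 14) + (((8*4)*4)/152)*398 = 1/(2*(-2 + 14)) + (((8*4)*4)/152)*398 = (½)/12 + ((32*4)*(1/152))*398 = (½)*(1/12) + (128*(1/152))*398 = 1/24 + (16/19)*398 = 1/24 + 6368/19 = 152851/456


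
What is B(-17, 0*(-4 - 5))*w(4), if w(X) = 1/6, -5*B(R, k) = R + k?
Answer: 17/30 ≈ 0.56667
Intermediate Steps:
B(R, k) = -R/5 - k/5 (B(R, k) = -(R + k)/5 = -R/5 - k/5)
w(X) = 1/6
B(-17, 0*(-4 - 5))*w(4) = (-1/5*(-17) - 0*(-4 - 5))*(1/6) = (17/5 - 0*(-9))*(1/6) = (17/5 - 1/5*0)*(1/6) = (17/5 + 0)*(1/6) = (17/5)*(1/6) = 17/30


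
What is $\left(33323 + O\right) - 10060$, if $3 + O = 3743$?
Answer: $27003$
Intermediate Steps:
$O = 3740$ ($O = -3 + 3743 = 3740$)
$\left(33323 + O\right) - 10060 = \left(33323 + 3740\right) - 10060 = 37063 - 10060 = 27003$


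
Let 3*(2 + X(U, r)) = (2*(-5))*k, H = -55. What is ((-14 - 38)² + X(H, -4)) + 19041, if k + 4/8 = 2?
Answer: 21738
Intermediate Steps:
k = 3/2 (k = -½ + 2 = 3/2 ≈ 1.5000)
X(U, r) = -7 (X(U, r) = -2 + ((2*(-5))*(3/2))/3 = -2 + (-10*3/2)/3 = -2 + (⅓)*(-15) = -2 - 5 = -7)
((-14 - 38)² + X(H, -4)) + 19041 = ((-14 - 38)² - 7) + 19041 = ((-52)² - 7) + 19041 = (2704 - 7) + 19041 = 2697 + 19041 = 21738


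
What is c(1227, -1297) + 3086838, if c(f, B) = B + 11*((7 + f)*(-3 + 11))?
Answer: 3194133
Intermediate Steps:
c(f, B) = 616 + B + 88*f (c(f, B) = B + 11*((7 + f)*8) = B + 11*(56 + 8*f) = B + (616 + 88*f) = 616 + B + 88*f)
c(1227, -1297) + 3086838 = (616 - 1297 + 88*1227) + 3086838 = (616 - 1297 + 107976) + 3086838 = 107295 + 3086838 = 3194133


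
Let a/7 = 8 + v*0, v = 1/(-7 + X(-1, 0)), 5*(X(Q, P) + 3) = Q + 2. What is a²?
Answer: 3136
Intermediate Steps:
X(Q, P) = -13/5 + Q/5 (X(Q, P) = -3 + (Q + 2)/5 = -3 + (2 + Q)/5 = -3 + (⅖ + Q/5) = -13/5 + Q/5)
v = -5/49 (v = 1/(-7 + (-13/5 + (⅕)*(-1))) = 1/(-7 + (-13/5 - ⅕)) = 1/(-7 - 14/5) = 1/(-49/5) = -5/49 ≈ -0.10204)
a = 56 (a = 7*(8 - 5/49*0) = 7*(8 + 0) = 7*8 = 56)
a² = 56² = 3136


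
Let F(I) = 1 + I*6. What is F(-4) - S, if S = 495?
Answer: -518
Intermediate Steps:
F(I) = 1 + 6*I
F(-4) - S = (1 + 6*(-4)) - 1*495 = (1 - 24) - 495 = -23 - 495 = -518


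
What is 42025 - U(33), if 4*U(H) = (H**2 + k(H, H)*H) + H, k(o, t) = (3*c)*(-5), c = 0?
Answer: 83489/2 ≈ 41745.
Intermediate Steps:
k(o, t) = 0 (k(o, t) = (3*0)*(-5) = 0*(-5) = 0)
U(H) = H/4 + H**2/4 (U(H) = ((H**2 + 0*H) + H)/4 = ((H**2 + 0) + H)/4 = (H**2 + H)/4 = (H + H**2)/4 = H/4 + H**2/4)
42025 - U(33) = 42025 - 33*(1 + 33)/4 = 42025 - 33*34/4 = 42025 - 1*561/2 = 42025 - 561/2 = 83489/2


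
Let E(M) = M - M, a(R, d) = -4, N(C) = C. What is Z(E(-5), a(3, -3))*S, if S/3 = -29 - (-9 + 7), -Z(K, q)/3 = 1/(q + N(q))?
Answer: -243/8 ≈ -30.375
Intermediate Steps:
E(M) = 0
Z(K, q) = -3/(2*q) (Z(K, q) = -3/(q + q) = -3*1/(2*q) = -3/(2*q))
S = -81 (S = 3*(-29 - (-9 + 7)) = 3*(-29 - 1*(-2)) = 3*(-29 + 2) = 3*(-27) = -81)
Z(E(-5), a(3, -3))*S = -3/2/(-4)*(-81) = -3/2*(-¼)*(-81) = (3/8)*(-81) = -243/8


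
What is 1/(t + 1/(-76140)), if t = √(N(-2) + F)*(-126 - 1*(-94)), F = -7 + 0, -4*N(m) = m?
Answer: 76140*I/(-I + 1218240*√26) ≈ -1.9732e-9 + 0.012257*I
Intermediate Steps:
N(m) = -m/4
F = -7
t = -16*I*√26 (t = √(-¼*(-2) - 7)*(-126 - 1*(-94)) = √(½ - 7)*(-126 + 94) = √(-13/2)*(-32) = (I*√26/2)*(-32) = -16*I*√26 ≈ -81.584*I)
1/(t + 1/(-76140)) = 1/(-16*I*√26 + 1/(-76140)) = 1/(-16*I*√26 - 1/76140) = 1/(-1/76140 - 16*I*√26)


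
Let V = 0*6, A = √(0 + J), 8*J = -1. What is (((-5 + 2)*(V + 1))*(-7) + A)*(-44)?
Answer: -924 - 11*I*√2 ≈ -924.0 - 15.556*I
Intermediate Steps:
J = -⅛ (J = (⅛)*(-1) = -⅛ ≈ -0.12500)
A = I*√2/4 (A = √(0 - ⅛) = √(-⅛) = I*√2/4 ≈ 0.35355*I)
V = 0
(((-5 + 2)*(V + 1))*(-7) + A)*(-44) = (((-5 + 2)*(0 + 1))*(-7) + I*√2/4)*(-44) = (-3*1*(-7) + I*√2/4)*(-44) = (-3*(-7) + I*√2/4)*(-44) = (21 + I*√2/4)*(-44) = -924 - 11*I*√2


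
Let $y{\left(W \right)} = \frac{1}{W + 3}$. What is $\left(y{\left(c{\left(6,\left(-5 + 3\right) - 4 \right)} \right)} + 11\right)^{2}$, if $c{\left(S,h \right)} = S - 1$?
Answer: $\frac{7921}{64} \approx 123.77$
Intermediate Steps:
$c{\left(S,h \right)} = -1 + S$
$y{\left(W \right)} = \frac{1}{3 + W}$
$\left(y{\left(c{\left(6,\left(-5 + 3\right) - 4 \right)} \right)} + 11\right)^{2} = \left(\frac{1}{3 + \left(-1 + 6\right)} + 11\right)^{2} = \left(\frac{1}{3 + 5} + 11\right)^{2} = \left(\frac{1}{8} + 11\right)^{2} = \left(\frac{89}{8}\right)^{2} = \frac{7921}{64}$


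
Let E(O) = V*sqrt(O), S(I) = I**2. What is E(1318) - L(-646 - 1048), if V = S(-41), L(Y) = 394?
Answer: -394 + 1681*sqrt(1318) ≈ 60634.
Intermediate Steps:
V = 1681 (V = (-41)**2 = 1681)
E(O) = 1681*sqrt(O)
E(1318) - L(-646 - 1048) = 1681*sqrt(1318) - 1*394 = 1681*sqrt(1318) - 394 = -394 + 1681*sqrt(1318)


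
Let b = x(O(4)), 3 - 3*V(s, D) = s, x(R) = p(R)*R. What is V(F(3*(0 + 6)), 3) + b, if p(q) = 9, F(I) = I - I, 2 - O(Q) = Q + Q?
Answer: -53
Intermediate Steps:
O(Q) = 2 - 2*Q (O(Q) = 2 - (Q + Q) = 2 - 2*Q)
F(I) = 0
x(R) = 9*R
V(s, D) = 1 - s/3
b = -54 (b = 9*(2 - 2*4) = 9*(2 - 8) = 9*(-6) = -54)
V(F(3*(0 + 6)), 3) + b = (1 - ⅓*0) - 54 = (1 + 0) - 54 = 1 - 54 = -53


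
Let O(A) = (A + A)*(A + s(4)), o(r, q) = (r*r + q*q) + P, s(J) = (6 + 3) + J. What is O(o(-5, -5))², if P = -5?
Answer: 27248400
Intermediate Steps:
s(J) = 9 + J
o(r, q) = -5 + q² + r² (o(r, q) = (r*r + q*q) - 5 = (r² + q²) - 5 = (q² + r²) - 5 = -5 + q² + r²)
O(A) = 2*A*(13 + A) (O(A) = (A + A)*(A + (9 + 4)) = (2*A)*(A + 13) = (2*A)*(13 + A) = 2*A*(13 + A))
O(o(-5, -5))² = (2*(-5 + (-5)² + (-5)²)*(13 + (-5 + (-5)² + (-5)²)))² = (2*(-5 + 25 + 25)*(13 + (-5 + 25 + 25)))² = (2*45*(13 + 45))² = (2*45*58)² = 5220² = 27248400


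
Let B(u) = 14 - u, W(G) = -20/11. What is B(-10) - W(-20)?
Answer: 284/11 ≈ 25.818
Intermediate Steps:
W(G) = -20/11 (W(G) = -20*1/11 = -20/11)
B(-10) - W(-20) = (14 - 1*(-10)) - 1*(-20/11) = (14 + 10) + 20/11 = 24 + 20/11 = 284/11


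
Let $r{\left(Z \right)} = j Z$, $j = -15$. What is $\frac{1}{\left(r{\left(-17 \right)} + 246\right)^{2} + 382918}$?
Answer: $\frac{1}{633919} \approx 1.5775 \cdot 10^{-6}$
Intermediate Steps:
$r{\left(Z \right)} = - 15 Z$
$\frac{1}{\left(r{\left(-17 \right)} + 246\right)^{2} + 382918} = \frac{1}{\left(\left(-15\right) \left(-17\right) + 246\right)^{2} + 382918} = \frac{1}{\left(255 + 246\right)^{2} + 382918} = \frac{1}{501^{2} + 382918} = \frac{1}{251001 + 382918} = \frac{1}{633919}$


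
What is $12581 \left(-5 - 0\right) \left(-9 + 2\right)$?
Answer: $440335$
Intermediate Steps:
$12581 \left(-5 - 0\right) \left(-9 + 2\right) = 12581 \left(-5 + 0\right) \left(-7\right) = 12581 \left(\left(-5\right) \left(-7\right)\right) = 12581 \cdot 35 = 440335$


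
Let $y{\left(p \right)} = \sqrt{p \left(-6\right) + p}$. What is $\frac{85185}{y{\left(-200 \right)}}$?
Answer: $\frac{17037 \sqrt{10}}{20} \approx 2693.8$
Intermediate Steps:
$y{\left(p \right)} = \sqrt{5} \sqrt{- p}$ ($y{\left(p \right)} = \sqrt{- 6 p + p} = \sqrt{- 5 p} = \sqrt{5} \sqrt{- p}$)
$\frac{85185}{y{\left(-200 \right)}} = \frac{85185}{\sqrt{5} \sqrt{\left(-1\right) \left(-200\right)}} = \frac{85185}{\sqrt{5} \sqrt{200}} = \frac{85185}{\sqrt{5} \cdot 10 \sqrt{2}} = \frac{85185}{10 \sqrt{10}} = 85185 \frac{\sqrt{10}}{100} = \frac{17037 \sqrt{10}}{20}$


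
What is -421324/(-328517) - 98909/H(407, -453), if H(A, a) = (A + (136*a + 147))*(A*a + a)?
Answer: 679184362106393/529580878441776 ≈ 1.2825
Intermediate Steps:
H(A, a) = (a + A*a)*(147 + A + 136*a) (H(A, a) = (A + (147 + 136*a))*(a + A*a) = (147 + A + 136*a)*(a + A*a) = (a + A*a)*(147 + A + 136*a))
-421324/(-328517) - 98909/H(407, -453) = -421324/(-328517) - 98909*(-1/(453*(147 + 407**2 + 136*(-453) + 148*407 + 136*407*(-453)))) = -421324*(-1/328517) - 98909*(-1/(453*(147 + 165649 - 61608 + 60236 - 25074456))) = 421324/328517 - 98909/((-453*(-24910032))) = 421324/328517 - 98909/11284244496 = 679184362106393/529580878441776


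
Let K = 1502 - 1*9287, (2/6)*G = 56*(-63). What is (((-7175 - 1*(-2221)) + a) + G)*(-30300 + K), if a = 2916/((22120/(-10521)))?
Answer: 101844675219/158 ≈ 6.4459e+8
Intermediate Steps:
a = -1095687/790 (a = 2916/((22120*(-1/10521))) = 2916/(-3160/1503) = 2916*(-1503/3160) = -1095687/790 ≈ -1386.9)
G = -10584 (G = 3*(56*(-63)) = 3*(-3528) = -10584)
K = -7785 (K = 1502 - 9287 = -7785)
(((-7175 - 1*(-2221)) + a) + G)*(-30300 + K) = (((-7175 - 1*(-2221)) - 1095687/790) - 10584)*(-30300 - 7785) = (((-7175 + 2221) - 1095687/790) - 10584)*(-38085) = ((-4954 - 1095687/790) - 10584)*(-38085) = (-5009347/790 - 10584)*(-38085) = -13370707/790*(-38085) = 101844675219/158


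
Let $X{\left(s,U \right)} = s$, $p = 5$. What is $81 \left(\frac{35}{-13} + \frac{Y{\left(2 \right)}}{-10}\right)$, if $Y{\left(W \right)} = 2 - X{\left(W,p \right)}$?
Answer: $- \frac{2835}{13} \approx -218.08$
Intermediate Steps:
$Y{\left(W \right)} = 2 - W$
$81 \left(\frac{35}{-13} + \frac{Y{\left(2 \right)}}{-10}\right) = 81 \left(\frac{35}{-13} + \frac{2 - 2}{-10}\right) = 81 \left(35 \left(- \frac{1}{13}\right) + \left(2 - 2\right) \left(- \frac{1}{10}\right)\right) = 81 \left(- \frac{35}{13} + 0 \left(- \frac{1}{10}\right)\right) = 81 \left(- \frac{35}{13} + 0\right) = 81 \left(- \frac{35}{13}\right) = - \frac{2835}{13}$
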